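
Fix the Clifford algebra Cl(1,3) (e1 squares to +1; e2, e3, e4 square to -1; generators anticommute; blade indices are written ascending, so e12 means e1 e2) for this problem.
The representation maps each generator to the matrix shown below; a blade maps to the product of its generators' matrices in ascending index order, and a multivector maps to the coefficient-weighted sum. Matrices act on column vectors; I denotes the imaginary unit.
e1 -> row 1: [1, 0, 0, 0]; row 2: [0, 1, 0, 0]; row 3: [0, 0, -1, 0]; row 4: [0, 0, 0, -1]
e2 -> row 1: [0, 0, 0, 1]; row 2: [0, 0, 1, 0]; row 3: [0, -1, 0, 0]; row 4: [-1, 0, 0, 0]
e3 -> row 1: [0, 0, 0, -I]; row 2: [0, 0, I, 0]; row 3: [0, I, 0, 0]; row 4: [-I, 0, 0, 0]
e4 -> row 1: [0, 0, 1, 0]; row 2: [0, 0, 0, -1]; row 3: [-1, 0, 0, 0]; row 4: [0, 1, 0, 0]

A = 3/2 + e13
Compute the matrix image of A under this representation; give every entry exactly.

Bivector images (products of the table entries): rho(e13) = rho(e1)rho(e3) = row 1: [0, 0, 0, -I]; row 2: [0, 0, I, 0]; row 3: [0, -I, 0, 0]; row 4: [I, 0, 0, 0].
M = (3/2)*1 + (1)*rho(e13), summed entrywise (1 is the identity matrix):
Answer: row 1: [3/2, 0, 0, -I]; row 2: [0, 3/2, I, 0]; row 3: [0, -I, 3/2, 0]; row 4: [I, 0, 0, 3/2]


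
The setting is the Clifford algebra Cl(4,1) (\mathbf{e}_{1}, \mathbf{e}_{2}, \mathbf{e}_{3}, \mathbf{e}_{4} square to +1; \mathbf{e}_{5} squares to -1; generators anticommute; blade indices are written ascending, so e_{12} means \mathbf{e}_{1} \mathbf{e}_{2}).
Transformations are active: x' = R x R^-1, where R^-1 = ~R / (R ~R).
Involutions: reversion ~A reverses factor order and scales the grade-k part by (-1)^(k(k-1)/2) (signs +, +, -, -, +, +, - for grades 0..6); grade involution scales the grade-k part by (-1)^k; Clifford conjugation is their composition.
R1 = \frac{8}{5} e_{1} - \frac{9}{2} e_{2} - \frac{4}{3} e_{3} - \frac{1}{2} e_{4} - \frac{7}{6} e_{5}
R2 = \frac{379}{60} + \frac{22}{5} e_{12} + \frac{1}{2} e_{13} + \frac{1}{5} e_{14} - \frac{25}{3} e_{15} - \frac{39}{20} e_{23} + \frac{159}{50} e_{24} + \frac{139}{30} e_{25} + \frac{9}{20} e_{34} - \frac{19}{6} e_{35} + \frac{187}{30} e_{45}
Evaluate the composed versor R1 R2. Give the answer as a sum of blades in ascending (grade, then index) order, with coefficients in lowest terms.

Distribute over the terms of R1 (each basis-blade product reordered to ascending indices, repeated generators contracted through their squares):
(\frac{8}{5} e_{1}) R2 = \frac{758}{75} e_{1} + \frac{176}{25} e_{2} + \frac{4}{5} e_{3} + \frac{8}{25} e_{4} - \frac{40}{3} e_{5} - \frac{78}{25} e_{123} + \frac{636}{125} e_{124} + \frac{556}{75} e_{125} + \frac{18}{25} e_{134} - \frac{76}{15} e_{135} + \frac{748}{75} e_{145}
(-\frac{9}{2} e_{2}) R2 = \frac{99}{5} e_{1} - \frac{1137}{40} e_{2} + \frac{351}{40} e_{3} - \frac{1431}{100} e_{4} - \frac{417}{20} e_{5} + \frac{9}{4} e_{123} + \frac{9}{10} e_{124} - \frac{75}{2} e_{125} - \frac{81}{40} e_{234} + \frac{57}{4} e_{235} - \frac{561}{20} e_{245}
(-\frac{4}{3} e_{3}) R2 = \frac{2}{3} e_{1} - \frac{13}{5} e_{2} - \frac{379}{45} e_{3} - \frac{3}{5} e_{4} + \frac{38}{9} e_{5} - \frac{88}{15} e_{123} + \frac{4}{15} e_{134} - \frac{100}{9} e_{135} + \frac{106}{25} e_{234} + \frac{278}{45} e_{235} - \frac{374}{45} e_{345}
(-\frac{1}{2} e_{4}) R2 = \frac{1}{10} e_{1} + \frac{159}{100} e_{2} + \frac{9}{40} e_{3} - \frac{379}{120} e_{4} - \frac{187}{60} e_{5} - \frac{11}{5} e_{124} - \frac{1}{4} e_{134} - \frac{25}{6} e_{145} + \frac{39}{40} e_{234} + \frac{139}{60} e_{245} - \frac{19}{12} e_{345}
(-\frac{7}{6} e_{5}) R2 = \frac{175}{18} e_{1} - \frac{973}{180} e_{2} + \frac{133}{36} e_{3} - \frac{1309}{180} e_{4} - \frac{2653}{360} e_{5} - \frac{77}{15} e_{125} - \frac{7}{12} e_{135} - \frac{7}{30} e_{145} + \frac{91}{40} e_{235} - \frac{371}{100} e_{245} - \frac{21}{40} e_{345}
Summing the partial products and collecting blades:
Answer: \frac{9089}{225} e_{1} - \frac{50041}{1800} e_{2} + \frac{913}{180} e_{3} - \frac{45037}{1800} e_{4} - \frac{14561}{360} e_{5} - \frac{2021}{300} e_{123} + \frac{947}{250} e_{124} - \frac{1761}{50} e_{125} + \frac{221}{300} e_{134} - \frac{3017}{180} e_{135} + \frac{418}{75} e_{145} + \frac{319}{100} e_{234} + \frac{8173}{360} e_{235} - \frac{8833}{300} e_{245} - \frac{3751}{360} e_{345}


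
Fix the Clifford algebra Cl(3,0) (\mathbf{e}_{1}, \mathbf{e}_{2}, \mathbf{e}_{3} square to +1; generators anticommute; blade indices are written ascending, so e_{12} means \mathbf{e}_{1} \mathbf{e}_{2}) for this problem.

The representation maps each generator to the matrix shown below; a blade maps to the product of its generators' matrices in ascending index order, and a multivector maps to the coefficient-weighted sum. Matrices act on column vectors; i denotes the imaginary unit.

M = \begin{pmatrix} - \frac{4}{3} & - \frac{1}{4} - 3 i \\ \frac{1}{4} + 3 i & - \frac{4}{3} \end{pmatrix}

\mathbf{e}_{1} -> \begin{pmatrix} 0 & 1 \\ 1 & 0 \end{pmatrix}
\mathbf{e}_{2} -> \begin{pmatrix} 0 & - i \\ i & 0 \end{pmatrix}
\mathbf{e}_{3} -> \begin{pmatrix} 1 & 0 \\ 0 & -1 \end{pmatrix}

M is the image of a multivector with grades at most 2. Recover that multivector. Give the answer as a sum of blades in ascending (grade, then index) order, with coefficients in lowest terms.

Method: 1, rho(e_{1}), rho(e_{2}), rho(e_{3}) form a trace-orthogonal basis of the 2x2 complex matrices (tr(X Y) = 2 if X = Y, else 0), so M = m0*1 + m1*rho(e_{1}) + m2*rho(e_{2}) + m3*rho(e_{3}) with m0 = tr(M)/2 = - \frac{4}{3}, m1 = tr(M rho(e_{1}))/2 = 0, m2 = tr(M rho(e_{2}))/2 = 3 - \frac{i}{4}, m3 = tr(M rho(e_{3}))/2 = 0.
Multiplying table entries, the bivector images are rho(e_{12}) = i*rho(e_{3}), rho(e_{13}) = -i*rho(e_{2}), rho(e_{23}) = i*rho(e_{1}); with real blade coefficients the real parts of m0..m3 are the coefficients of 1, e_{1}, e_{2}, e_{3} and the imaginary parts give the bivectors (e_{23}: Im m1, e_{13}: -Im m2, e_{12}: Im m3).
Answer: -\frac{4}{3} + 3 e_{2} + \frac{1}{4} e_{13}


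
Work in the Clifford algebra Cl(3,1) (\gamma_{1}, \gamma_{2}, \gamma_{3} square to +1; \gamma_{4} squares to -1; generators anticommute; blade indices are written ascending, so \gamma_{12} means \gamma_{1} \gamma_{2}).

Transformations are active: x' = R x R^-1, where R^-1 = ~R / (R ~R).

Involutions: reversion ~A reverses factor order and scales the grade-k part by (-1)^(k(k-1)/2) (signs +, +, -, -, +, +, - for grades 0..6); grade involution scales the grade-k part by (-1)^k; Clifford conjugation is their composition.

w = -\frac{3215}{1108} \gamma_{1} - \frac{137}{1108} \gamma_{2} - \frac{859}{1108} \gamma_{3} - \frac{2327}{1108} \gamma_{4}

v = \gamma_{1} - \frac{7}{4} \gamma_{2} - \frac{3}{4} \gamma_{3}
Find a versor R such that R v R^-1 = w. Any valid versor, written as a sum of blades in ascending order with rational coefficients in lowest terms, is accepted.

Why this works: both vectors square to \frac{37}{8}, so q(v) = q(w) and R = v + w = -\frac{2107}{1108} \gamma_{1} - \frac{519}{277} \gamma_{2} - \frac{845}{554} \gamma_{3} - \frac{2327}{1108} \gamma_{4} carries v to w — its own direction survives, the complement (v - w)/2 flips.
Answer: -\frac{2107}{1108} \gamma_{1} - \frac{519}{277} \gamma_{2} - \frac{845}{554} \gamma_{3} - \frac{2327}{1108} \gamma_{4}


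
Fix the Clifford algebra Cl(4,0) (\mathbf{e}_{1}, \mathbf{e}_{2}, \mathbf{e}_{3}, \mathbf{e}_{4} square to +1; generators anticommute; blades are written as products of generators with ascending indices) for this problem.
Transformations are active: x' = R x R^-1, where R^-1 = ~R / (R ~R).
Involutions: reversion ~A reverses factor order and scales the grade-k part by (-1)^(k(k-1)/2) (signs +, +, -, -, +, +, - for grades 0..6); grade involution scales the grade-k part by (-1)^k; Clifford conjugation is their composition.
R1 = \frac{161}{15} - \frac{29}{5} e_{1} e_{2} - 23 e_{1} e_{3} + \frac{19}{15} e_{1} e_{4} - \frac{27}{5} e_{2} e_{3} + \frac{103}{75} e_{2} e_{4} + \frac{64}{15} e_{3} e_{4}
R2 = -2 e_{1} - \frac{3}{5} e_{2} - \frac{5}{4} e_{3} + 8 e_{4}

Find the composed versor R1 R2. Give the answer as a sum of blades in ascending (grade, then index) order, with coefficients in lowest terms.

Distribute over the terms of R2 (each basis-blade product reordered to ascending indices, repeated generators contracted through their squares):
R1 (-2 e_{1}) = -\frac{322}{15} e_{1} - \frac{58}{5} e_{2} - 46 e_{3} + \frac{38}{15} e_{4} + \frac{54}{5} e_{1} e_{2} e_{3} - \frac{206}{75} e_{1} e_{2} e_{4} - \frac{128}{15} e_{1} e_{3} e_{4}
R1 (-\frac{3}{5} e_{2}) = \frac{87}{25} e_{1} - \frac{161}{25} e_{2} - \frac{81}{25} e_{3} + \frac{103}{125} e_{4} - \frac{69}{5} e_{1} e_{2} e_{3} + \frac{19}{25} e_{1} e_{2} e_{4} - \frac{64}{25} e_{2} e_{3} e_{4}
R1 (-\frac{5}{4} e_{3}) = \frac{115}{4} e_{1} + \frac{27}{4} e_{2} - \frac{161}{12} e_{3} + \frac{16}{3} e_{4} + \frac{29}{4} e_{1} e_{2} e_{3} + \frac{19}{12} e_{1} e_{3} e_{4} + \frac{103}{60} e_{2} e_{3} e_{4}
R1 (8 e_{4}) = \frac{152}{15} e_{1} + \frac{824}{75} e_{2} + \frac{512}{15} e_{3} + \frac{1288}{15} e_{4} - \frac{232}{5} e_{1} e_{2} e_{4} - 184 e_{1} e_{3} e_{4} - \frac{216}{5} e_{2} e_{3} e_{4}
Summing the partial products and collecting blades:
Answer: \frac{6269}{300} e_{1} - \frac{91}{300} e_{2} - \frac{8557}{300} e_{3} + \frac{35459}{375} e_{4} + \frac{17}{4} e_{1} e_{2} e_{3} - \frac{3629}{75} e_{1} e_{2} e_{4} - \frac{3819}{20} e_{1} e_{3} e_{4} - \frac{13213}{300} e_{2} e_{3} e_{4}


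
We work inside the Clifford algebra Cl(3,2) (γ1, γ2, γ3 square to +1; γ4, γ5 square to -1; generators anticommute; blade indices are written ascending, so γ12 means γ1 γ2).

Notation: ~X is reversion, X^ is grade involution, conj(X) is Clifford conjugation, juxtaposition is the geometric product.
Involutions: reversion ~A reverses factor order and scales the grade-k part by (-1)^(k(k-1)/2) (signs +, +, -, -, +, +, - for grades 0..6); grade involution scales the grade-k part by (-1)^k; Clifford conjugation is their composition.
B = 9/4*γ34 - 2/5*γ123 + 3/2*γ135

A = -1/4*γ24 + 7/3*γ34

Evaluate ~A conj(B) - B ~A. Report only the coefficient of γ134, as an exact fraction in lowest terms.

first term: 21/4 - 9/16*γ23 - 14/15*γ124 - 1/10*γ134 + 7/2*γ145 - 3/8*γ12345
second term: -21/4 - 9/16*γ23 + 14/15*γ124 + 1/10*γ134 - 7/2*γ145 - 3/8*γ12345
Answer: -1/5


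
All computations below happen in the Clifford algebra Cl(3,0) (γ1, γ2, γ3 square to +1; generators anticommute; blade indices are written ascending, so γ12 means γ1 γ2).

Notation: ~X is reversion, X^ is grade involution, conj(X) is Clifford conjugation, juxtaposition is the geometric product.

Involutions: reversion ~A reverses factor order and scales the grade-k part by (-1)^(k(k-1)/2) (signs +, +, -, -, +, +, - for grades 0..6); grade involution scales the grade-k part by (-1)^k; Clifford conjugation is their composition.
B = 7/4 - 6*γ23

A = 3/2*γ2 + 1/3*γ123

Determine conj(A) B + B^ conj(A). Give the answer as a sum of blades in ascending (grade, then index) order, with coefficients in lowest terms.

first term: 2*γ1 - 21/8*γ2 + 9*γ3 + 7/12*γ123
second term: 2*γ1 - 21/8*γ2 - 9*γ3 + 7/12*γ123
Answer: 4*γ1 - 21/4*γ2 + 7/6*γ123


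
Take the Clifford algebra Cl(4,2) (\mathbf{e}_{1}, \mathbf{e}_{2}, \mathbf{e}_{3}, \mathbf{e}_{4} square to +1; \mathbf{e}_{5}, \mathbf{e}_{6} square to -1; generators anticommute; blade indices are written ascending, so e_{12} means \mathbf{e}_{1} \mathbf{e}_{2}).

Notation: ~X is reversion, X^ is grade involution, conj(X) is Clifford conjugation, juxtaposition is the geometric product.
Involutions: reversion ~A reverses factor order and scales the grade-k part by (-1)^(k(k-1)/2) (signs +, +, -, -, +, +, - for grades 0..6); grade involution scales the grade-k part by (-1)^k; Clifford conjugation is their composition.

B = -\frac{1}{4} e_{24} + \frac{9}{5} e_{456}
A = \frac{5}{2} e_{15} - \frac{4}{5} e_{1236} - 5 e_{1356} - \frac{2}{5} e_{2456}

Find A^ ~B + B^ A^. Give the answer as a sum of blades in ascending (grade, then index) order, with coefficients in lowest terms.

first term: -\frac{18}{25} e_{2} + \frac{1}{10} e_{56} - 9 e_{134} - \frac{9}{2} e_{146} + \frac{5}{8} e_{1245} + \frac{1}{5} e_{1346} - \frac{36}{25} e_{12345} + \frac{5}{4} e_{123456}
second term: \frac{18}{25} e_{2} - \frac{1}{10} e_{56} - 9 e_{134} + \frac{9}{2} e_{146} - \frac{5}{8} e_{1245} + \frac{1}{5} e_{1346} + \frac{36}{25} e_{12345} - \frac{5}{4} e_{123456}
Answer: -18 e_{134} + \frac{2}{5} e_{1346}


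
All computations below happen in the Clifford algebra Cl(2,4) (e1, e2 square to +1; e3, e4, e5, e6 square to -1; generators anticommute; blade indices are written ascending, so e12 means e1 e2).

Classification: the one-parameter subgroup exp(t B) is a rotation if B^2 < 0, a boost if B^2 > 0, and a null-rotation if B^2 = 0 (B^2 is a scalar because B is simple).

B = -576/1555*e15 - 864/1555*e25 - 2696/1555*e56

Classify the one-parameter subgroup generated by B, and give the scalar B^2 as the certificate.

B^2 term by term: the squares give (-576/1555)^2*(e15)^2 + (-864/1555)^2*(e25)^2 + (-2696/1555)^2*(e56)^2 = 331776/2418025*(+1) + 746496/2418025*(+1) + 7268416/2418025*(-1) = -64/25 (each basis 2-blade squares to minus the product of its generators' squares); cross terms between blades sharing an index anticommute and cancel. So B^2 = -64/25.
Answer: rotation, certificate B^2 = -64/25. Check the certificate: B^2 = -64/25, and that sign is decisive whatever form B takes.


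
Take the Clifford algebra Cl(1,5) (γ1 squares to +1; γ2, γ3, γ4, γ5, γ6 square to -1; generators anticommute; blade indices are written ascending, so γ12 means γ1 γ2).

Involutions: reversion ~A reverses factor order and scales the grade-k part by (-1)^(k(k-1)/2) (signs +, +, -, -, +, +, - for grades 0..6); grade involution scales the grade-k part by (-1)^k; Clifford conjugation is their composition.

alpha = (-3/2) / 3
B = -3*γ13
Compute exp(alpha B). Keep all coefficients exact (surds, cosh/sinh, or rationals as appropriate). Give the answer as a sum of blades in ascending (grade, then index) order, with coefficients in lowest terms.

B^2 = (-3)^2*(γ13)^2 = 9*(+1) = 9 (a basis 2-blade squares to minus the product of its generators' squares).
B^2 = 9 — the series telescopes hyperbolically here: l = 3, alpha*l = -3/2, so exp(alpha B) = cosh(-3/2) + (sinh(-3/2)/3)*B = cosh(3/2) + (-sinh(3/2)/3)*B.
Answer: cosh(3/2) + sinh(3/2)*γ13


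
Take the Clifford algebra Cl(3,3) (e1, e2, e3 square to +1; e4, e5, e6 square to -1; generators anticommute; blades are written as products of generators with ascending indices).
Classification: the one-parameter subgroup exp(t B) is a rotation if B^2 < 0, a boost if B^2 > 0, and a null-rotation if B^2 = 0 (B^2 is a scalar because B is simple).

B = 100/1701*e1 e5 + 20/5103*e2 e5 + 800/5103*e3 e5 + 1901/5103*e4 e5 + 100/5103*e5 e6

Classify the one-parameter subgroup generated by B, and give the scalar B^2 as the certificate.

B^2 term by term: the squares give (100/1701)^2*(e1 e5)^2 + (20/5103)^2*(e2 e5)^2 + (800/5103)^2*(e3 e5)^2 + (1901/5103)^2*(e4 e5)^2 + (100/5103)^2*(e5 e6)^2 = 10000/2893401*(+1) + 400/26040609*(+1) + 640000/26040609*(+1) + 3613801/26040609*(-1) + 10000/26040609*(-1) = -1/9 (each basis 2-blade squares to minus the product of its generators' squares); cross terms between blades sharing an index anticommute and cancel. So B^2 = -1/9.
Answer: rotation, certificate B^2 = -1/9. One invariant decides it: the square -1/9 survives every conjugation, and its sign is exactly the classification.


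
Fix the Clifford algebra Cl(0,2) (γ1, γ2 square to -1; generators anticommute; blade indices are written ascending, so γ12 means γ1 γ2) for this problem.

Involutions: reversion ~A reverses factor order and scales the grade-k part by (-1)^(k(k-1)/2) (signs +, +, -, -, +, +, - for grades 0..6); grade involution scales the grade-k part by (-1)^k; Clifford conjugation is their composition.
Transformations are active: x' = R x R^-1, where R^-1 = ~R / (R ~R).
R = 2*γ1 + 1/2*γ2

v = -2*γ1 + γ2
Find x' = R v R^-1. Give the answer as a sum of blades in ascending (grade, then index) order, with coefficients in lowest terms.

~R = 2*γ1 + 1/2*γ2, and R ~R = -17/4, so R^-1 = ~R / (-17/4).
R v = 7/2 + 3*γ12
Answer: -22/17*γ1 - 31/17*γ2


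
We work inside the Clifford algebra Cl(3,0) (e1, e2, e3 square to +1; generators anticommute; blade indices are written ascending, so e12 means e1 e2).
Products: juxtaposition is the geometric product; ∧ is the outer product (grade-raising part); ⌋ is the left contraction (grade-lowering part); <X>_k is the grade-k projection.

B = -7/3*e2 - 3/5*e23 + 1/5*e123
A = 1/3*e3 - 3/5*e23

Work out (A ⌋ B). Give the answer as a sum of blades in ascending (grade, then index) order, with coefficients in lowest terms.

step 1: -9/25 + 3/25*e1 + 1/5*e2 + 1/15*e12
Answer: -9/25 + 3/25*e1 + 1/5*e2 + 1/15*e12


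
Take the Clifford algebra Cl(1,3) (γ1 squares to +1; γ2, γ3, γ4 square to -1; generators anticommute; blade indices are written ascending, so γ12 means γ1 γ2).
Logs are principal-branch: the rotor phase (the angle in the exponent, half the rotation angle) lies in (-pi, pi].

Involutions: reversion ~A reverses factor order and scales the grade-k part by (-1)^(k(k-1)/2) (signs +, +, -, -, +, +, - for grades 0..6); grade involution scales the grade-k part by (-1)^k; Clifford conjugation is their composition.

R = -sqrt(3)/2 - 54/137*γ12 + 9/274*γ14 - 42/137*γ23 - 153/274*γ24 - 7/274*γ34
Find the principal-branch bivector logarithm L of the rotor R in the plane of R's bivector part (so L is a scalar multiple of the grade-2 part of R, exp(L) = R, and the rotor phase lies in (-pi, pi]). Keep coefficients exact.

The scalar part of R is -sqrt(3)/2, so the principal-branch rotor phase is pinned; divide the bivector part by its sine to get the unit plane — L is the phase times that plane.
Concretely: cos(phase) = -sqrt(3)/2 gives phase = ±5*pi/6, and since phase/sin(phase) is even the sign is immaterial: L = (phase/sin(phase)) * <R>_2 = (5*pi/3) * <R>_2.
Answer: -90*pi/137*γ12 + 15*pi/274*γ14 - 70*pi/137*γ23 - 255*pi/274*γ24 - 35*pi/822*γ34


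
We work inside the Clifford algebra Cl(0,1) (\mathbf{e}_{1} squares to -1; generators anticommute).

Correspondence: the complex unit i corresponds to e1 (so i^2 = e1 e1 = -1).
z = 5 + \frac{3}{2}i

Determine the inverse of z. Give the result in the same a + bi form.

In blades: z = 5 + \frac{3}{2} e_{1}.
With qbar = 5 - \frac{3}{2} e_{1} (scalar fixed, mapped units negated), z qbar = \frac{109}{4} (the sum of squared coefficients), so z^-1 = qbar / (\frac{109}{4}) = \frac{20}{109} - \frac{6}{109} e_{1}; translating back:
Answer: \frac{20}{109} - \frac{6}{109}i


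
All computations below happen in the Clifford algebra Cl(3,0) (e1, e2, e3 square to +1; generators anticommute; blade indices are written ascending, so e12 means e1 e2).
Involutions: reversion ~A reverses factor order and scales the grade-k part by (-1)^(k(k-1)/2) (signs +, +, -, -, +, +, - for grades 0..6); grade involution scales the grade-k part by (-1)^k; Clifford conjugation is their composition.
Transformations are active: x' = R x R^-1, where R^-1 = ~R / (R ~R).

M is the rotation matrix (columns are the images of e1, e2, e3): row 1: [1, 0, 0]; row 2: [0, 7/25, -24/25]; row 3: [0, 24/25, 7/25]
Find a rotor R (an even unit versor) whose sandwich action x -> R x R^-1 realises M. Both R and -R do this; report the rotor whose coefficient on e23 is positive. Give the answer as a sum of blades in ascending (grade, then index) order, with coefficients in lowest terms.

Method: write R = a + b12*e12 + b13*e13 + b23*e23 with a^2 + b12^2 + b13^2 + b23^2 = 1 (so R^-1 = ~R). Expanding the columns R e_j ~R gives tr M = 4a^2 - 1 and, from the antisymmetric part, M21 - M12 = -4a*b12, M13 - M31 = 4a*b13, M32 - M23 = -4a*b23.
Here tr M = 39/25, so a^2 = (1 + tr M)/4 = 16/25 and a = ±4/5. Taking a = 4/5: M21 - M12 = 0, M13 - M31 = 0, M32 - M23 = 48/25, giving b12 = 0, b13 = 0, b23 = -3/5, i.e. R = 4/5 - 3/5*e23.
Its e23 coefficient is negative, so report the other preimage -R.
Answer: -4/5 + 3/5*e23. Note: both R and -R realise this M (trace 39/25); the covering map identifies them, and the e23-coefficient sign is the tie-breaker.


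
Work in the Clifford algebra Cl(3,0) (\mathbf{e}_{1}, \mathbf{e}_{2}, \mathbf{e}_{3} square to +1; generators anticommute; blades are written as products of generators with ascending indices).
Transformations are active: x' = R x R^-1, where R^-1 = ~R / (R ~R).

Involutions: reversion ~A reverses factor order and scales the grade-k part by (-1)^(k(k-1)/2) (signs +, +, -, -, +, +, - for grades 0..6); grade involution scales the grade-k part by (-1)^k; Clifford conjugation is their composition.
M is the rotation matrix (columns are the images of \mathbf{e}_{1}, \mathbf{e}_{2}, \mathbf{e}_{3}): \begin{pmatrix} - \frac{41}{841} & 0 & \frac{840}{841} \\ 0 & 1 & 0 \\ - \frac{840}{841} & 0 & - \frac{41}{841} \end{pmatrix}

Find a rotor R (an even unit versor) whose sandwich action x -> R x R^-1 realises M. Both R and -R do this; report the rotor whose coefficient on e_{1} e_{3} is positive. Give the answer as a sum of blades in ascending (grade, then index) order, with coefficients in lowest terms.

Method: write R = a + b12*e_{1} e_{2} + b13*e_{1} e_{3} + b23*e_{2} e_{3} with a^2 + b12^2 + b13^2 + b23^2 = 1 (so R^-1 = ~R). Expanding the columns R e_j ~R gives tr M = 4a^2 - 1 and, from the antisymmetric part, M21 - M12 = -4a*b12, M13 - M31 = 4a*b13, M32 - M23 = -4a*b23.
Here tr M = \frac{759}{841}, so a^2 = (1 + tr M)/4 = \frac{400}{841} and a = ±\frac{20}{29}. Taking a = \frac{20}{29}: M21 - M12 = 0, M13 - M31 = \frac{1680}{841}, M32 - M23 = 0, giving b12 = 0, b13 = \frac{21}{29}, b23 = 0, i.e. R = \frac{20}{29} + \frac{21}{29} e_{1} e_{3}.
Its e_{1} e_{3} coefficient is already positive.
Answer: \frac{20}{29} + \frac{21}{29} e_{1} e_{3}. Key observation: the double cover Spin(3) -> SO(3) sends R and -R to the same matrix (trace \frac{759}{841} here), so the stated sign of the e_{1} e_{3} coefficient is what selects one sheet.


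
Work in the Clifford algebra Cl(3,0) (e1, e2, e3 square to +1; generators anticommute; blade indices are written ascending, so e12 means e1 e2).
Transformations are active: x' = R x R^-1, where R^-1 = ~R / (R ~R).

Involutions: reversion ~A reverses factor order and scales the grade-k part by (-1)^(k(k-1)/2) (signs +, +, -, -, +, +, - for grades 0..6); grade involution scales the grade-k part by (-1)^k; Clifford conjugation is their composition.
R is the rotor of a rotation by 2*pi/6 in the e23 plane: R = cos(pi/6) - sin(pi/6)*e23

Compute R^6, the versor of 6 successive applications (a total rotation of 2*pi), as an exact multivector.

Rotor phase runs at HALF the rotation angle; powers of one rotor simply add phase, so after 6 steps in e23 the phase is 6*pi/6 = pi and R^6 = cos(pi) - sin(pi)*e23.
cos(pi) = -1 and sin(pi) = 0, so R^6 = -1. The total rotation 2*pi is 1 full turn, so every vector returns to itself, yet the rotor is -1, on the OTHER sheet of the double cover (an odd number of 2*pi turns).
Answer: -1


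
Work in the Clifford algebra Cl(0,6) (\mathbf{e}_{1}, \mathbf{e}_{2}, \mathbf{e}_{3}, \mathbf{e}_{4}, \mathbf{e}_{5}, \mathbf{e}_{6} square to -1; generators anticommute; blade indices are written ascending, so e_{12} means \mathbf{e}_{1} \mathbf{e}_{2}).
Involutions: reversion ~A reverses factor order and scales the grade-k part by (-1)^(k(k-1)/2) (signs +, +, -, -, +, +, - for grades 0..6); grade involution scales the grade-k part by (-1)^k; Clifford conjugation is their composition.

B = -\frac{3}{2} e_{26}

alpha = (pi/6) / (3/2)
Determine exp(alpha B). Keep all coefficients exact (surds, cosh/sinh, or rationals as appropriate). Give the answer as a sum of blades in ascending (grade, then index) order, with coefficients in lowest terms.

B^2 = (-\frac{3}{2})^2*(e_{26})^2 = \frac{9}{4}*(-1) = -\frac{9}{4} (a basis 2-blade squares to minus the product of its generators' squares).
B^2 = -\frac{9}{4} — a negative square means the series sums to a rotation: l = \frac{3}{2}, alpha*l = \frac{\pi}{6}, so exp(alpha B) = cos(\frac{\pi}{6}) + (sin(\frac{\pi}{6})/(\frac{3}{2}))*B = \frac{\sqrt{3}}{2} + (\frac{1}{3})*B.
Answer: \frac{\sqrt{3}}{2} - \frac{1}{2} e_{26}


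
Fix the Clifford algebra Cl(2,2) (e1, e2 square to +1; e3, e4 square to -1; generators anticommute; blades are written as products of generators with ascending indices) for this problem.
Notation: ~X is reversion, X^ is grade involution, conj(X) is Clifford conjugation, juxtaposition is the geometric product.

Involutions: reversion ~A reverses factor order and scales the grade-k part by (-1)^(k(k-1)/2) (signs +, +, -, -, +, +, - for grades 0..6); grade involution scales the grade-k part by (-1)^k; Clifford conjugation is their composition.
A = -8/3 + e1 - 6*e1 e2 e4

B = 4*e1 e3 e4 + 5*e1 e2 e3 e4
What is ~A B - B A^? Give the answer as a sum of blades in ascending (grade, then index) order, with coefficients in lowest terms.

first term: -30*e3 + 24*e2 e3 + 4*e3 e4 - 32/3*e1 e3 e4 + 5*e2 e3 e4 - 40/3*e1 e2 e3 e4
second term: 30*e3 - 24*e2 e3 - 4*e3 e4 - 32/3*e1 e3 e4 + 5*e2 e3 e4 - 40/3*e1 e2 e3 e4
Answer: -60*e3 + 48*e2 e3 + 8*e3 e4


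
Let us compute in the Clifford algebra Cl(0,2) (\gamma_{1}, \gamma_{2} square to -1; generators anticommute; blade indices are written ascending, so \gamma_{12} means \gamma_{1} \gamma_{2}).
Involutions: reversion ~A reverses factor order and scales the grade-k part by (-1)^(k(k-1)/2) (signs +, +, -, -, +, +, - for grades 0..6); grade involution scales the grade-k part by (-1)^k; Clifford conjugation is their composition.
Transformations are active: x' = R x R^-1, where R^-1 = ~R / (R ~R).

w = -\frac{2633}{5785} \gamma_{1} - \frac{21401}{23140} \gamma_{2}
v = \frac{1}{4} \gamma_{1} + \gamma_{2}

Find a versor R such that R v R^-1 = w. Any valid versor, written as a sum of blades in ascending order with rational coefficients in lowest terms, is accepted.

Sketch: the shared square -\frac{17}{16} makes R = v + w = -\frac{4747}{23140} \gamma_{1} + \frac{1739}{23140} \gamma_{2} the natural versor; its sandwich fixes that direction, negates (v - w)/2, and sends v to w.
Answer: -\frac{4747}{23140} \gamma_{1} + \frac{1739}{23140} \gamma_{2}


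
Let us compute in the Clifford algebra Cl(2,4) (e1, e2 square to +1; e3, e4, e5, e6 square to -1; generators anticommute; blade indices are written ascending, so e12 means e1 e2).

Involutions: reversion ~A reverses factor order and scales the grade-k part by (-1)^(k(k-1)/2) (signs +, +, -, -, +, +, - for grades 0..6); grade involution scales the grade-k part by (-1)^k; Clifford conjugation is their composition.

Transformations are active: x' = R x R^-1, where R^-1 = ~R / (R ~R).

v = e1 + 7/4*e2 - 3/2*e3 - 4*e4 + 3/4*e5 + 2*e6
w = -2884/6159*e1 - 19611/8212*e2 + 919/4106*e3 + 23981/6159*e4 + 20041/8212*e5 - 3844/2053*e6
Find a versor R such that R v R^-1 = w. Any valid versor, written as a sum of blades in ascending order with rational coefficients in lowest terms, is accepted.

Equal squares first: v^2 = w^2 = -75/4. Then v + w = 3275/6159*e1 - 1310/2053*e2 - 2620/2053*e3 - 655/6159*e4 + 6550/2053*e5 + 262/2053*e6 is a versor taking v to w, provided it is invertible.
Answer: 3275/6159*e1 - 1310/2053*e2 - 2620/2053*e3 - 655/6159*e4 + 6550/2053*e5 + 262/2053*e6


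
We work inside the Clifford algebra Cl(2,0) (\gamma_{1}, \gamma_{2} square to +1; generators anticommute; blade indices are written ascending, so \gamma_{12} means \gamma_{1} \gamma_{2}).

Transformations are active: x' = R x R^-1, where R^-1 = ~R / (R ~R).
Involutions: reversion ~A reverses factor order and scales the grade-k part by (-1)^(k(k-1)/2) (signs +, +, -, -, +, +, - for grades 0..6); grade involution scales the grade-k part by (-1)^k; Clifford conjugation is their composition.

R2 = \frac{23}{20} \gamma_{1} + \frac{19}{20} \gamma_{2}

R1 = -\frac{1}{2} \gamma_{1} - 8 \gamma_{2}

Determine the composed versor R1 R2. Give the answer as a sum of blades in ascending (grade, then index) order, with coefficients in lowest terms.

Distribute over the terms of R1 (each basis-blade product reordered to ascending indices, repeated generators contracted through their squares):
(-\frac{1}{2} \gamma_{1}) R2 = -\frac{23}{40} - \frac{19}{40} \gamma_{12}
(-8 \gamma_{2}) R2 = -\frac{38}{5} + \frac{46}{5} \gamma_{12}
Summing the partial products and collecting blades:
Answer: -\frac{327}{40} + \frac{349}{40} \gamma_{12}


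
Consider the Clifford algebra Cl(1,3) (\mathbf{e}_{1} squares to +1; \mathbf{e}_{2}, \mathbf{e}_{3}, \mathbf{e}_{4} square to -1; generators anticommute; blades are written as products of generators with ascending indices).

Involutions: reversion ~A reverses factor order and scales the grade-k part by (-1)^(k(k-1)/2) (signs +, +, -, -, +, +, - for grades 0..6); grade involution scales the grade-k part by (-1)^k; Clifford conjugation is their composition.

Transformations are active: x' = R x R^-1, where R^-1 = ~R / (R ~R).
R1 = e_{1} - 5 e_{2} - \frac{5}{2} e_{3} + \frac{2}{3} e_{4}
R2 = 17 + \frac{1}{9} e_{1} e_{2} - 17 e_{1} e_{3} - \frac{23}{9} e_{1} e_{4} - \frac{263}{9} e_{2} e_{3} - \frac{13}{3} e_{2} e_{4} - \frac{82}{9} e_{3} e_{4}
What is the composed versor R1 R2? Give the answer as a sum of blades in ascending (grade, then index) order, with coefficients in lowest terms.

Distribute over the terms of R1 (each basis-blade product reordered to ascending indices, repeated generators contracted through their squares):
(e_{1}) R2 = 17 e_{1} + \frac{1}{9} e_{2} - 17 e_{3} - \frac{23}{9} e_{4} - \frac{263}{9} e_{1} e_{2} e_{3} - \frac{13}{3} e_{1} e_{2} e_{4} - \frac{82}{9} e_{1} e_{3} e_{4}
(-5 e_{2}) R2 = -\frac{5}{9} e_{1} - 85 e_{2} - \frac{1315}{9} e_{3} - \frac{65}{3} e_{4} - 85 e_{1} e_{2} e_{3} - \frac{115}{9} e_{1} e_{2} e_{4} + \frac{410}{9} e_{2} e_{3} e_{4}
(-\frac{5}{2} e_{3}) R2 = \frac{85}{2} e_{1} + \frac{1315}{18} e_{2} - \frac{85}{2} e_{3} - \frac{205}{9} e_{4} - \frac{5}{18} e_{1} e_{2} e_{3} - \frac{115}{18} e_{1} e_{3} e_{4} - \frac{65}{6} e_{2} e_{3} e_{4}
(\frac{2}{3} e_{4}) R2 = -\frac{46}{27} e_{1} - \frac{26}{9} e_{2} - \frac{164}{27} e_{3} + \frac{34}{3} e_{4} + \frac{2}{27} e_{1} e_{2} e_{4} - \frac{34}{3} e_{1} e_{3} e_{4} - \frac{526}{27} e_{2} e_{3} e_{4}
Summing the partial products and collecting blades:
Answer: \frac{3091}{54} e_{1} - \frac{265}{18} e_{2} - \frac{11431}{54} e_{3} - \frac{107}{3} e_{4} - \frac{229}{2} e_{1} e_{2} e_{3} - \frac{460}{27} e_{1} e_{2} e_{4} - \frac{161}{6} e_{1} e_{3} e_{4} + \frac{823}{54} e_{2} e_{3} e_{4}


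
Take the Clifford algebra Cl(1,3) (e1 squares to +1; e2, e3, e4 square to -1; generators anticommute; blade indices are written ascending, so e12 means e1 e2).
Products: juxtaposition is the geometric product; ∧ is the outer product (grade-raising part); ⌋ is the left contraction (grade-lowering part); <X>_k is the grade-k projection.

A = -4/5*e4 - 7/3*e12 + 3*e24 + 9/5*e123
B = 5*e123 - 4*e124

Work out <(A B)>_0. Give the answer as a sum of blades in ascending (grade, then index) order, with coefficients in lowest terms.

step 1: -9 + 12*e1 - 35/3*e3 + 28/3*e4 - 16/5*e12 - 36/5*e34 - 15*e134 + 4*e1234
step 2: -9
Answer: -9


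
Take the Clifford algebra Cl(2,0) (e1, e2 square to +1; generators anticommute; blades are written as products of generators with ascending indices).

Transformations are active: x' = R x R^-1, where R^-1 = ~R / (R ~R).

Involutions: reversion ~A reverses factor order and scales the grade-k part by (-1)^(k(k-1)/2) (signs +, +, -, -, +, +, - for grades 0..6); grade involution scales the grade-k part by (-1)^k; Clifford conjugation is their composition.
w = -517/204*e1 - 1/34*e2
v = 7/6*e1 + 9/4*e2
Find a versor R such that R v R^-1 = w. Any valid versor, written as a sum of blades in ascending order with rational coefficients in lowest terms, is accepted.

Equal squares first: v^2 = w^2 = 925/144. Then v + w = -93/68*e1 + 151/68*e2 is a versor taking v to w, provided it is invertible.
Answer: -93/68*e1 + 151/68*e2


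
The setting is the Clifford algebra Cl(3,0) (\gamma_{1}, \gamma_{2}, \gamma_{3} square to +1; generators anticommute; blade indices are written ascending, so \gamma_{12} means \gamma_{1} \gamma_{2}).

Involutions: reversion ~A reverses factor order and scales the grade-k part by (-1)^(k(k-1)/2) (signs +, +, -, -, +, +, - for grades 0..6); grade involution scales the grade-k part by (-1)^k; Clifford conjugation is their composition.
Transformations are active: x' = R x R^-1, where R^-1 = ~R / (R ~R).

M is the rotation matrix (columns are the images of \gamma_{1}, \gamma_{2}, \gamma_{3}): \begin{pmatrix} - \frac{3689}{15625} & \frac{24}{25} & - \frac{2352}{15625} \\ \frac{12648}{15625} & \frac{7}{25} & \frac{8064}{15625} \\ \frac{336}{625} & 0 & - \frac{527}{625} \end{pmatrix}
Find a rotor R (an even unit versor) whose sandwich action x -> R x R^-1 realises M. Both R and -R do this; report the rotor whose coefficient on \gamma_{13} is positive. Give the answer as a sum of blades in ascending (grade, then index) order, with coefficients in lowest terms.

Method: write R = a + b12*\gamma_{12} + b13*\gamma_{13} + b23*\gamma_{23} with a^2 + b12^2 + b13^2 + b23^2 = 1 (so R^-1 = ~R). Expanding the columns R e_j ~R gives tr M = 4a^2 - 1 and, from the antisymmetric part, M21 - M12 = -4a*b12, M13 - M31 = 4a*b13, M32 - M23 = -4a*b23.
Here tr M = -\frac{12489}{15625}, so a^2 = (1 + tr M)/4 = \frac{784}{15625} and a = ±\frac{28}{125}. Taking a = \frac{28}{125}: M21 - M12 = -\frac{2352}{15625}, M13 - M31 = -\frac{10752}{15625}, M32 - M23 = -\frac{8064}{15625}, giving b12 = \frac{21}{125}, b13 = -\frac{96}{125}, b23 = \frac{72}{125}, i.e. R = \frac{28}{125} + \frac{21}{125} \gamma_{12} - \frac{96}{125} \gamma_{13} + \frac{72}{125} \gamma_{23}.
Its \gamma_{13} coefficient is negative, so report the other preimage -R.
Answer: -\frac{28}{125} - \frac{21}{125} \gamma_{12} + \frac{96}{125} \gamma_{13} - \frac{72}{125} \gamma_{23}. Sheet selection: the two-to-one cover makes ±R indistinguishable at the matrix level (trace -\frac{12489}{15625}), so uniqueness comes from the required sign on \gamma_{13}.


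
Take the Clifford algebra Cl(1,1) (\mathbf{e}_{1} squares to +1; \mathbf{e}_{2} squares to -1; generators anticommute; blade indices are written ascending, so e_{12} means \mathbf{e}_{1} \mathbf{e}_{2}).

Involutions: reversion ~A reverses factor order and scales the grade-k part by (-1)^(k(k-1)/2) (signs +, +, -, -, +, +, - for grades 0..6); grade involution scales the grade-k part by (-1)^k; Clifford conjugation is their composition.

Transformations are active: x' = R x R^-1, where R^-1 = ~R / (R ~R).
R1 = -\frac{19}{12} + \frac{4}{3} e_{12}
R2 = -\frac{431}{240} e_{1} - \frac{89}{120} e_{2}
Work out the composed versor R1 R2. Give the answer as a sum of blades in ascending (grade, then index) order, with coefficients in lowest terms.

Distribute over the terms of R1 (each basis-blade product reordered to ascending indices, repeated generators contracted through their squares):
(-\frac{19}{12}) R2 = \frac{8189}{2880} e_{1} + \frac{1691}{1440} e_{2}
(\frac{4}{3} e_{12}) R2 = \frac{89}{90} e_{1} + \frac{431}{180} e_{2}
Summing the partial products and collecting blades:
Answer: \frac{3679}{960} e_{1} + \frac{571}{160} e_{2}


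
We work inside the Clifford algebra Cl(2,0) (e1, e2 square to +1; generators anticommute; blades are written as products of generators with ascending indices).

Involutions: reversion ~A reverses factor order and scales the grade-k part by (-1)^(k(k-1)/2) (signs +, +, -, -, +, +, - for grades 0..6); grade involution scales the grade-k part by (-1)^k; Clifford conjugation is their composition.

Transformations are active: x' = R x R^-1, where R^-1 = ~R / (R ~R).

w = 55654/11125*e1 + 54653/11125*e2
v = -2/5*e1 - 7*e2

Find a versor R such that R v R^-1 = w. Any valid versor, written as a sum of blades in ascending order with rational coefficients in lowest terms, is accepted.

Sketch: the shared square 1229/25 makes R = v + w = 51204/11125*e1 - 23222/11125*e2 the natural versor; its sandwich fixes that direction, negates (v - w)/2, and sends v to w.
Answer: 51204/11125*e1 - 23222/11125*e2


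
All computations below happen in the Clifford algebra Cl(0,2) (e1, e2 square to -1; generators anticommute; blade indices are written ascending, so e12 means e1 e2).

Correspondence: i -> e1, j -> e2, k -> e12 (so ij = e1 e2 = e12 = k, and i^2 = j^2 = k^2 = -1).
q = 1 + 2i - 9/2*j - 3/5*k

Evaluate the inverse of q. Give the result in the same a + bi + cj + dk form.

In blades: q = 1 + 2*e1 - 9/2*e2 - 3/5*e12.
With qbar = 1 - 2*e1 + 9/2*e2 + 3/5*e12 (scalar fixed, mapped units negated), q qbar = 2561/100 (the sum of squared coefficients), so q^-1 = qbar / (2561/100) = 100/2561 - 200/2561*e1 + 450/2561*e2 + 60/2561*e12; translating back:
Answer: 100/2561 - 200/2561*i + 450/2561*j + 60/2561*k


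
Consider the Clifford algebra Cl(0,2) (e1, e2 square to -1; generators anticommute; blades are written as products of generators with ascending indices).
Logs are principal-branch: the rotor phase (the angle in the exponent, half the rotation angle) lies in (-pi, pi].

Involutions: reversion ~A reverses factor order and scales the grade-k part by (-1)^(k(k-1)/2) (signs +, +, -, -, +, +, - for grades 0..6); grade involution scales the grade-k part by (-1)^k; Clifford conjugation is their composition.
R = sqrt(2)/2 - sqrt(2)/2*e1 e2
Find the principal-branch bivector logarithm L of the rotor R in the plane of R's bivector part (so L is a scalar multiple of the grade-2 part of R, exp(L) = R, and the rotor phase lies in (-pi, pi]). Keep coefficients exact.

The scalar part of R is sqrt(2)/2, and that scalar determines the rotor phase on the principal branch; recovering the unit plane as bivector-part over sine of the phase gives L = phase * plane.
Concretely: cos(phase) = sqrt(2)/2 gives phase = ±pi/4, and since phase/sin(phase) is even the sign is immaterial: L = (phase/sin(phase)) * <R>_2 = (sqrt(2)*pi/4) * <R>_2.
Answer: -pi/4*e1 e2


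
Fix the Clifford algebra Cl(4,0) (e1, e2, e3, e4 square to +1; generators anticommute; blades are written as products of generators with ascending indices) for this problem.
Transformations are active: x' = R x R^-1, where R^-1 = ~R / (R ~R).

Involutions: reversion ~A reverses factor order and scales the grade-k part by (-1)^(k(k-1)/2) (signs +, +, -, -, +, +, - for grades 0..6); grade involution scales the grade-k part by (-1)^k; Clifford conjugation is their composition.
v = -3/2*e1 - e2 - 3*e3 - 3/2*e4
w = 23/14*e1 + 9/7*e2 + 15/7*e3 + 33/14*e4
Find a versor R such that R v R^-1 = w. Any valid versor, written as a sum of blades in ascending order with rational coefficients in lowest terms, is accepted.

Construction: equal norms (both 29/2) license R = v + w = 1/7*e1 + 2/7*e2 - 6/7*e3 + 6/7*e4 — nothing changes along that direction, while (v - w)/2 changes sign, so v maps onto w.
Answer: 1/7*e1 + 2/7*e2 - 6/7*e3 + 6/7*e4


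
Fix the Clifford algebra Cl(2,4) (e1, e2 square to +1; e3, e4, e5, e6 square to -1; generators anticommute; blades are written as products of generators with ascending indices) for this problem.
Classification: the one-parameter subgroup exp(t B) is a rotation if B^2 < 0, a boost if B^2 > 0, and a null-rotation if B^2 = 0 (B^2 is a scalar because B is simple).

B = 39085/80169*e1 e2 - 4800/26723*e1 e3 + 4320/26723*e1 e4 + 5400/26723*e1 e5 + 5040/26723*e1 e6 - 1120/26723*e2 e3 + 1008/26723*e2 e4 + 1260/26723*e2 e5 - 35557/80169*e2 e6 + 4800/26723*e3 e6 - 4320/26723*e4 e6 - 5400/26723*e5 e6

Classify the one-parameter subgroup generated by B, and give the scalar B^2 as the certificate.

B^2 term by term: the squares give (39085/80169)^2*(e1 e2)^2 + (-4800/26723)^2*(e1 e3)^2 + (4320/26723)^2*(e1 e4)^2 + (5400/26723)^2*(e1 e5)^2 + (5040/26723)^2*(e1 e6)^2 + (-1120/26723)^2*(e2 e3)^2 + (1008/26723)^2*(e2 e4)^2 + (1260/26723)^2*(e2 e5)^2 + (-35557/80169)^2*(e2 e6)^2 + (4800/26723)^2*(e3 e6)^2 + (-4320/26723)^2*(e4 e6)^2 + (-5400/26723)^2*(e5 e6)^2 = 1527637225/6427068561*(-1) + 23040000/714118729*(+1) + 18662400/714118729*(+1) + 29160000/714118729*(+1) + 25401600/714118729*(+1) + 1254400/714118729*(+1) + 1016064/714118729*(+1) + 1587600/714118729*(+1) + 1264300249/6427068561*(+1) + 23040000/714118729*(-1) + 18662400/714118729*(-1) + 29160000/714118729*(-1) = 0 (each basis 2-blade squares to minus the product of its generators' squares); cross terms between blades sharing an index anticommute and cancel; the commuting (index-disjoint) pairs give grade-4 terms 2*c*c'*(blade product), which cancel blade by blade — e1 e2 e3 e4: 9676800/714118729 - 9676800/714118729 = 0; e1 e2 e3 e5: 12096000/714118729 - 12096000/714118729 = 0; e1 e2 e3 e6: 125072000/714118729 - 113782400/714118729 - 11289600/714118729 = 0; e1 e2 e4 e5: -10886400/714118729 + 10886400/714118729 = 0; e1 e2 e4 e6: -112564800/714118729 + 102404160/714118729 + 10160640/714118729 = 0; e1 e2 e5 e6: -140706000/714118729 + 128005200/714118729 + 12700800/714118729 = 0; e1 e3 e4 e6: 41472000/714118729 - 41472000/714118729 = 0; e1 e3 e5 e6: 51840000/714118729 - 51840000/714118729 = 0; e1 e4 e5 e6: -46656000/714118729 + 46656000/714118729 = 0; e2 e3 e4 e6: 9676800/714118729 - 9676800/714118729 = 0; e2 e3 e5 e6: 12096000/714118729 - 12096000/714118729 = 0; e2 e4 e5 e6: -10886400/714118729 + 10886400/714118729 = 0 — confirming B is simple. So B^2 = 0.
Answer: null-rotation, certificate B^2 = 0. No conjugation can change B^2 = 0; the sign gives the class.
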